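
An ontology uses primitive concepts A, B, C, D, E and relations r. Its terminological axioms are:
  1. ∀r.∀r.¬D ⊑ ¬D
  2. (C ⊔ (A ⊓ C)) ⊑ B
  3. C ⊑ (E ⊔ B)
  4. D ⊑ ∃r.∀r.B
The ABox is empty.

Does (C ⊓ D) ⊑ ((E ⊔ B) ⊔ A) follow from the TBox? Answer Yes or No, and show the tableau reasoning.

1. (C ⊓ D) ⊑ ((E ⊔ B) ⊔ A)  ⇔  ((C ⊓ D) ⊓ ((¬E ⊓ ¬B) ⊓ ¬A)) unsat w.r.t. T
   all branches close; clash {B, ¬B} at x₀
2. Hence (C ⊓ D) ⊑ ((E ⊔ B) ⊔ A): entailed.

Yes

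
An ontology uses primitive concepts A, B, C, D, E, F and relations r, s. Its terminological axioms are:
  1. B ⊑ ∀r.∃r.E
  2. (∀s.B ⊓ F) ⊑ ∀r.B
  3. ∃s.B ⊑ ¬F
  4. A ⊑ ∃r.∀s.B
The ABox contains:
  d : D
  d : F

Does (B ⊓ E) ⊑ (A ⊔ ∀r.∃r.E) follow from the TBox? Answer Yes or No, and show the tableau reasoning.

1. (B ⊓ E) ⊑ (A ⊔ ∀r.∃r.E)  ⇔  ((B ⊓ E) ⊓ (¬A ⊓ ∃r.∀r.¬E)) unsat w.r.t. T
   all branches close; clash {E, ¬E} at an ∃-successor
2. Hence (B ⊓ E) ⊑ (A ⊔ ∀r.∃r.E): entailed.

Yes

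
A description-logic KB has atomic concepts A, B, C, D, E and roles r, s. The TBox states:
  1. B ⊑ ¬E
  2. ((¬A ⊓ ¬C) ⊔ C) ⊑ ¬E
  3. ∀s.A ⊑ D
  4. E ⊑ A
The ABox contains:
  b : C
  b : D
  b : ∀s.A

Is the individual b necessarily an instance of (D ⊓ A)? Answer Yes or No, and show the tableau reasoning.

1. b : (D ⊓ A)?  L(b) = {C, D, ∀s.A} ∪ {(¬D ⊔ ¬A)}
   open: L(b) ⊇ {C, D, ¬A, ¬B, ¬E, …} — b ∉ (D ⊓ A) possible
2. Hence b : (D ⊓ A): not entailed.

No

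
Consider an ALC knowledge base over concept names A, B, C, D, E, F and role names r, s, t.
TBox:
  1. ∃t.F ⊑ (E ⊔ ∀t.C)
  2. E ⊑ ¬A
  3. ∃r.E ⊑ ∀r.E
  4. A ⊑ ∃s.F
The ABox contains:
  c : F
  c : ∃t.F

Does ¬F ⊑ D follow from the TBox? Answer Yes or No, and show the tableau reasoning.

1. ¬F ⊑ D  ⇔  (¬F ⊓ ¬D) unsat w.r.t. T
   open: L(x₀) ⊇ {¬A, ¬D, ¬F, ∀r.¬E, ∀t.¬F}
2. Hence ¬F ⊑ D: not entailed.

No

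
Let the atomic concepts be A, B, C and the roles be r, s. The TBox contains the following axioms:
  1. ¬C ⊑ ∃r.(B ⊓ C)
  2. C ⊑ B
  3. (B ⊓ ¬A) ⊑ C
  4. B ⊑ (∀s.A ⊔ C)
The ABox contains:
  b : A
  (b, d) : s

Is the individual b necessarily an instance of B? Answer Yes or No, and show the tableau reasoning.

1. b : B?  L(b) = {A} ∪ {¬B}
   open: L(b) ⊇ {A, ¬B, ¬C, ∃r.(B ⊓ C)} (+ ∃-successors) — b ∉ B possible
2. Hence b : B: not entailed.

No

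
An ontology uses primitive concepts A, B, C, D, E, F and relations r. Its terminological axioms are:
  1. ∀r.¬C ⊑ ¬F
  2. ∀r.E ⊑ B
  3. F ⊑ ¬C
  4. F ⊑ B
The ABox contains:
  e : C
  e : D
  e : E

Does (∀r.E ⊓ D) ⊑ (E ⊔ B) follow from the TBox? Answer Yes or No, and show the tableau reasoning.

Yes

1. (∀r.E ⊓ D) ⊑ (E ⊔ B)  ⇔  ((∀r.E ⊓ D) ⊓ (¬E ⊓ ¬B)) unsat w.r.t. T
   all branches close; clash {B, ¬B} at x₀
2. Hence (∀r.E ⊓ D) ⊑ (E ⊔ B): entailed.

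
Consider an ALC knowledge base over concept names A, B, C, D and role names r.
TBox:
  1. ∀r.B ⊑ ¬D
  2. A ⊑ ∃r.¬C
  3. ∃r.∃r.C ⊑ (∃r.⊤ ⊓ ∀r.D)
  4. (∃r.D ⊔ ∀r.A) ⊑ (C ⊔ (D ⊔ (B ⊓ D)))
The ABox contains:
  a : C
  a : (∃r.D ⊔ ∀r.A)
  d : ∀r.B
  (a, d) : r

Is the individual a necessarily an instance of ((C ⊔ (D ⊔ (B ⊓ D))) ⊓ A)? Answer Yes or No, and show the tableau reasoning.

1. a : ((C ⊔ (D ⊔ (B ⊓ D))) ⊓ A)?  L(a) = {C, (∃r.D ⊔ ∀r.A)} ∪ {((¬C ⊓ (¬D ⊓ (¬B ⊔ ¬D))) ⊔ ¬A)}
   apply at a: (∃r.D ⊔ ∀r.A)⊑(C ⊔ (D ⊔ (B ⊓ D)))
   open: L(a) ⊇ {C, ¬A, ∀r.∀r.¬C, ∃r.D, ∃r.¬B} (+ ∃-successors) — a ∉ ((C ⊔ (D ⊔ (B ⊓ D))) ⊓ A) possible
2. Hence a : ((C ⊔ (D ⊔ (B ⊓ D))) ⊓ A): not entailed.

No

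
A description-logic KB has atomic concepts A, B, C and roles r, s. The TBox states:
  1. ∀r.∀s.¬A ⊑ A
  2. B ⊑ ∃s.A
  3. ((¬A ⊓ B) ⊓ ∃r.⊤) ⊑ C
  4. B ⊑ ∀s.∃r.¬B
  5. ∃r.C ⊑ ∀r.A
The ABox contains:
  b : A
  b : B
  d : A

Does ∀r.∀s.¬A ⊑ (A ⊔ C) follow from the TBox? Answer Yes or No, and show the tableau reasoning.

1. ∀r.∀s.¬A ⊑ (A ⊔ C)  ⇔  (∀r.∀s.¬A ⊓ (¬A ⊓ ¬C)) unsat w.r.t. T
   all branches close; clash {A, ¬A} at x₀
2. Hence ∀r.∀s.¬A ⊑ (A ⊔ C): entailed.

Yes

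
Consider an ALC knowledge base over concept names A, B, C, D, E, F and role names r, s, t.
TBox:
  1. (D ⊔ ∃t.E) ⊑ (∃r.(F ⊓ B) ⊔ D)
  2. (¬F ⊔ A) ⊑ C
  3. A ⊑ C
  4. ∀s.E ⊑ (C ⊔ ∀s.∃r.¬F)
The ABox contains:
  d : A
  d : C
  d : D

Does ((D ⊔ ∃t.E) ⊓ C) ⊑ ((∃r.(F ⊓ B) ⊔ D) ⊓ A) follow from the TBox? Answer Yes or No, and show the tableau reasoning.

No

1. ((D ⊔ ∃t.E) ⊓ C) ⊑ ((∃r.(F ⊓ B) ⊔ D) ⊓ A)  ⇔  (((D ⊔ ∃t.E) ⊓ C) ⊓ ((∀r.(¬F ⊔ ¬B) ⊓ ¬D) ⊔ ¬A)) unsat w.r.t. T
   apply at x₀: (D ⊔ ∃t.E)⊑(∃r.(F ⊓ B) ⊔ D)
   open: L(x₀) ⊇ {C, D, ¬A, ∃s.¬E} (+ ∃-successors)
2. Hence ((D ⊔ ∃t.E) ⊓ C) ⊑ ((∃r.(F ⊓ B) ⊔ D) ⊓ A): not entailed.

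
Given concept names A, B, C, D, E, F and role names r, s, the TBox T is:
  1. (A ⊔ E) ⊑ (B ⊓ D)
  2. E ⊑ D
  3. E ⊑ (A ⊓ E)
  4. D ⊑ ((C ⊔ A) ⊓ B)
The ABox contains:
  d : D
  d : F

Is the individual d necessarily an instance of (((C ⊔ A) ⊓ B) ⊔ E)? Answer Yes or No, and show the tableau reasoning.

Yes

1. d : (((C ⊔ A) ⊓ B) ⊔ E)?  L(d) = {D, F} ∪ {(((¬C ⊓ ¬A) ⊔ ¬B) ⊓ ¬E)}
   clash {B, ¬B} at d — d ∈ (((C ⊔ A) ⊓ B) ⊔ E)
2. Hence d : (((C ⊔ A) ⊓ B) ⊔ E): entailed.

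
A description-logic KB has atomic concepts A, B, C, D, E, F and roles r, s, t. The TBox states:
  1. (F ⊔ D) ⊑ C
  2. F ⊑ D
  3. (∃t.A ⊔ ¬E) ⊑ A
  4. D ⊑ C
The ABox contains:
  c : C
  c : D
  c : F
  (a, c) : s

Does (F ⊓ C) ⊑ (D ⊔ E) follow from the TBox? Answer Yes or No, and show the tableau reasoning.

Yes

1. (F ⊓ C) ⊑ (D ⊔ E)  ⇔  ((F ⊓ C) ⊓ (¬D ⊓ ¬E)) unsat w.r.t. T
   all branches close; clash {D, ¬D} at x₀
2. Hence (F ⊓ C) ⊑ (D ⊔ E): entailed.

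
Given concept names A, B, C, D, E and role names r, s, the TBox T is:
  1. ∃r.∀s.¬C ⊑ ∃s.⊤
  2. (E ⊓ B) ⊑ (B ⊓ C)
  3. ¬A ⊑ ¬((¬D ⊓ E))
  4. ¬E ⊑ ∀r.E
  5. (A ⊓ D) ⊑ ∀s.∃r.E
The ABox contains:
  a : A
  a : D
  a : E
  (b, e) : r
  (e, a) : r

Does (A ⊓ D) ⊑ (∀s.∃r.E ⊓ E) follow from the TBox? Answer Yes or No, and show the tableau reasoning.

1. (A ⊓ D) ⊑ (∀s.∃r.E ⊓ E)  ⇔  ((A ⊓ D) ⊓ (∃s.∀r.¬E ⊔ ¬E)) unsat w.r.t. T
   apply at x₀: (A ⊓ D)⊑∀s.∃r.E
   open: L(x₀) ⊇ {A, D, ¬E, ∀r.E, ∀r.∃s.C, …}
2. Hence (A ⊓ D) ⊑ (∀s.∃r.E ⊓ E): not entailed.

No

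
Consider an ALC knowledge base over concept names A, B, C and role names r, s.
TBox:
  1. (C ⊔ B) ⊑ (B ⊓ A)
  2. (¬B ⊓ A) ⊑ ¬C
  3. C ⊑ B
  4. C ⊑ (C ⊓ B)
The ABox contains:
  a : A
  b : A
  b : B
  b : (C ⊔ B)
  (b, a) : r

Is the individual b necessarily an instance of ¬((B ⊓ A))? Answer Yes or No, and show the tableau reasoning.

No

1. b : ¬((B ⊓ A))?  L(b) = {A, B, (C ⊔ B)} ∪ {(B ⊓ A)}
   open: L(b) ⊇ {A, B, ¬C} — b ∉ ¬((B ⊓ A)) possible
2. Hence b : ¬((B ⊓ A)): not entailed.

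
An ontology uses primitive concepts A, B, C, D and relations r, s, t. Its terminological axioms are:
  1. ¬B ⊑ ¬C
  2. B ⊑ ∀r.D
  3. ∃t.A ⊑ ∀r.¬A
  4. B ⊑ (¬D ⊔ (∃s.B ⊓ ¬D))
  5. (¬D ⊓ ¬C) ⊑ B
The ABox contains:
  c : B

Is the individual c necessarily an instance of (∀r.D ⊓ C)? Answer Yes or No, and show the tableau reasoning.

1. c : (∀r.D ⊓ C)?  L(c) = {B} ∪ {(∃r.¬D ⊔ ¬C)}
   apply at c: B⊑∀r.D; B⊑(¬D ⊔ (∃s.B ⊓ ¬D))
   open: L(c) ⊇ {B, ¬C, ¬D, ∀r.D, ∀t.¬A} — c ∉ (∀r.D ⊓ C) possible
2. Hence c : (∀r.D ⊓ C): not entailed.

No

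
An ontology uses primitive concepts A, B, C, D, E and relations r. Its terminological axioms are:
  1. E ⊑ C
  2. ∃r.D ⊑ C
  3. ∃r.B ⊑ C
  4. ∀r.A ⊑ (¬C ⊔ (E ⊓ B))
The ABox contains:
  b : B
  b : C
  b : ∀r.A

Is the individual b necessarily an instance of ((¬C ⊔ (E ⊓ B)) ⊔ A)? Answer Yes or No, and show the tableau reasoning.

Yes

1. b : ((¬C ⊔ (E ⊓ B)) ⊔ A)?  L(b) = {B, C, ∀r.A} ∪ {((C ⊓ (¬E ⊔ ¬B)) ⊓ ¬A)}
   clash {B, ¬B} at b — b ∈ ((¬C ⊔ (E ⊓ B)) ⊔ A)
2. Hence b : ((¬C ⊔ (E ⊓ B)) ⊔ A): entailed.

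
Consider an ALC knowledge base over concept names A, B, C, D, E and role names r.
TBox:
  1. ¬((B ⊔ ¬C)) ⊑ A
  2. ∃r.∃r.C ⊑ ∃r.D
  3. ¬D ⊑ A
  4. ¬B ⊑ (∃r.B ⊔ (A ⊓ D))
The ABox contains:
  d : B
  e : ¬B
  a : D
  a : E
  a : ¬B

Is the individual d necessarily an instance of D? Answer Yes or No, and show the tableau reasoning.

1. d : D?  L(d) = {B} ∪ {¬D}
   apply at d: ¬D⊑A
   open: L(d) ⊇ {A, B, ¬D, ∀r.∀r.¬C} — d ∉ D possible
2. Hence d : D: not entailed.

No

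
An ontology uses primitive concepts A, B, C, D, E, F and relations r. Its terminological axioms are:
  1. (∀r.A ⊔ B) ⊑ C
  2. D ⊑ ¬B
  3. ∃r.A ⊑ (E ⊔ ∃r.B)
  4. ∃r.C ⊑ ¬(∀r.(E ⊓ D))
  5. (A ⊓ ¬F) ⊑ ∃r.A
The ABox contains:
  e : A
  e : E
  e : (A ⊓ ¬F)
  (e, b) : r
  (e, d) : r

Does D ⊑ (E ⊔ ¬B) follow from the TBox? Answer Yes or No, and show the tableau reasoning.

Yes

1. D ⊑ (E ⊔ ¬B)  ⇔  (D ⊓ (¬E ⊓ B)) unsat w.r.t. T
   all branches close; clash {B, ¬B} at x₀
2. Hence D ⊑ (E ⊔ ¬B): entailed.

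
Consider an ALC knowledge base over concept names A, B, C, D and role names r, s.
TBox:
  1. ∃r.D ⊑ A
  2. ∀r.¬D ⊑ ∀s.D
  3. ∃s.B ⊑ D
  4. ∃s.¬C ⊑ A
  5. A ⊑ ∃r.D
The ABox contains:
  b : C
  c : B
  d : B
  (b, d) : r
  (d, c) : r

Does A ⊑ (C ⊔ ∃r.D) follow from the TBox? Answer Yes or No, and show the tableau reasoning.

1. A ⊑ (C ⊔ ∃r.D)  ⇔  (A ⊓ (¬C ⊓ ∀r.¬D)) unsat w.r.t. T
   all branches close; clash {D, ¬D} at an ∃-successor
2. Hence A ⊑ (C ⊔ ∃r.D): entailed.

Yes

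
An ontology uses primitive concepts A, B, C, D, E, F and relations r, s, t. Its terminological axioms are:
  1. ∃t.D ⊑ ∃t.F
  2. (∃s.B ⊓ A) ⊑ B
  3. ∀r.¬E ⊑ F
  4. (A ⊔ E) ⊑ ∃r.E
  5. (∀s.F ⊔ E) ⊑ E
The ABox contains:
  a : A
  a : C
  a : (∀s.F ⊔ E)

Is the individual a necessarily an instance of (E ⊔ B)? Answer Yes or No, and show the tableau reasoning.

1. a : (E ⊔ B)?  L(a) = {A, C, (∀s.F ⊔ E)} ∪ {(¬E ⊓ ¬B)}
   clash {E, ¬E} at a — a ∈ (E ⊔ B)
2. Hence a : (E ⊔ B): entailed.

Yes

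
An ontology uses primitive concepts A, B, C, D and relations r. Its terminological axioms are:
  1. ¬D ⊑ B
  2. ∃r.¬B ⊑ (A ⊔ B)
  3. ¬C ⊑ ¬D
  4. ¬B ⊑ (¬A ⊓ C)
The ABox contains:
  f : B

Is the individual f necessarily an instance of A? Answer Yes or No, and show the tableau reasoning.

No

1. f : A?  L(f) = {B} ∪ {¬A}
   open: L(f) ⊇ {B, C, ¬A, ∀r.B} — f ∉ A possible
2. Hence f : A: not entailed.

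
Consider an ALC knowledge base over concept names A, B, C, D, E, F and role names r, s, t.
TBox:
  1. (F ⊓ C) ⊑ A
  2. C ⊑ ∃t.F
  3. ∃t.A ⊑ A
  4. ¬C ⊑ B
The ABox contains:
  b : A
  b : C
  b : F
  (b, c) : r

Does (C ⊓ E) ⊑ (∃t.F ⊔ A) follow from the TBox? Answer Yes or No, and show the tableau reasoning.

Yes

1. (C ⊓ E) ⊑ (∃t.F ⊔ A)  ⇔  ((C ⊓ E) ⊓ (∀t.¬F ⊓ ¬A)) unsat w.r.t. T
   all branches close; clash {A, ¬A} at x₀
2. Hence (C ⊓ E) ⊑ (∃t.F ⊔ A): entailed.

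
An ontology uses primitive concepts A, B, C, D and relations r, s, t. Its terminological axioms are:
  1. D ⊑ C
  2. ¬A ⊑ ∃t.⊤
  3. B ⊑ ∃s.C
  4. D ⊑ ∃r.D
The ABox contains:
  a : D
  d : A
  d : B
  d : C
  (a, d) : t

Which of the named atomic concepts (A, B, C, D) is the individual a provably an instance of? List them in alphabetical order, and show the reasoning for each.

1. a : A?  L(a) = {D} ∪ {¬A}
   apply at a: D⊑C; ¬A⊑∃t.⊤; D⊑∃r.D
   open: L(a) ⊇ {C, D, ¬A, ¬B, ∃r.D, …} (+ ∃-successors) — a ∉ A possible
2. a : B?  L(a) = {D} ∪ {¬B}
   apply at a: D⊑C; D⊑∃r.D
   open: L(a) ⊇ {A, C, D, ¬B, ∃r.D} (+ ∃-successors) — a ∉ B possible
3. a : C?  L(a) = {D} ∪ {¬C}
   clash {C, ¬C} at a — a ∈ C
4. a : D?  L(a) = {D} ∪ {¬D}
   clash {D, ¬D} at a — a ∈ D
5. Entailed for a: {C, D}

{C, D}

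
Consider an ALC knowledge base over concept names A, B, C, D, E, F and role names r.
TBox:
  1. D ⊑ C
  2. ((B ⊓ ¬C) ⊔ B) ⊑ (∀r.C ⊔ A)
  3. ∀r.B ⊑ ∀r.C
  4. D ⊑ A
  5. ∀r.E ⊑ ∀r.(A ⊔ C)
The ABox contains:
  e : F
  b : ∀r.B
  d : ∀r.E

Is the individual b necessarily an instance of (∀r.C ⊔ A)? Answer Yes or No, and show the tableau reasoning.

Yes

1. b : (∀r.C ⊔ A)?  L(b) = {∀r.B} ∪ {(∃r.¬C ⊓ ¬A)}
   clash {A, ¬A} at b — b ∈ (∀r.C ⊔ A)
2. Hence b : (∀r.C ⊔ A): entailed.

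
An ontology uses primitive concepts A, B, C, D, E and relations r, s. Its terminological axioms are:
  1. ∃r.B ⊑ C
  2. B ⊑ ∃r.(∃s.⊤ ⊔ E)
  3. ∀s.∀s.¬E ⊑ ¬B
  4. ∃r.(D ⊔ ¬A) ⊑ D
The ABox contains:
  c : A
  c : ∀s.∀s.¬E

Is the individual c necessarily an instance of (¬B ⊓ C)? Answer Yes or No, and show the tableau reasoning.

No

1. c : (¬B ⊓ C)?  L(c) = {A, ∀s.∀s.¬E} ∪ {(B ⊔ ¬C)}
   apply at c: ∀s.∀s.¬E⊑¬B
   open: L(c) ⊇ {A, ¬B, ¬C, ∀r.(¬D ⊓ A), ∀r.¬B, …} — c ∉ (¬B ⊓ C) possible
2. Hence c : (¬B ⊓ C): not entailed.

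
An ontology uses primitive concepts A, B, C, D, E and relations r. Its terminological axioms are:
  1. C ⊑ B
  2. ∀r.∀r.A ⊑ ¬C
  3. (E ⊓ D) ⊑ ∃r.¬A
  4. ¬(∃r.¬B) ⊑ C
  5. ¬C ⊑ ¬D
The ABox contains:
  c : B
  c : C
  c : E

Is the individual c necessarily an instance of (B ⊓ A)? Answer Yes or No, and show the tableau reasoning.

1. c : (B ⊓ A)?  L(c) = {B, C, E} ∪ {(¬B ⊔ ¬A)}
   open: L(c) ⊇ {B, C, E, ¬A, ¬D, …} (+ ∃-successors) — c ∉ (B ⊓ A) possible
2. Hence c : (B ⊓ A): not entailed.

No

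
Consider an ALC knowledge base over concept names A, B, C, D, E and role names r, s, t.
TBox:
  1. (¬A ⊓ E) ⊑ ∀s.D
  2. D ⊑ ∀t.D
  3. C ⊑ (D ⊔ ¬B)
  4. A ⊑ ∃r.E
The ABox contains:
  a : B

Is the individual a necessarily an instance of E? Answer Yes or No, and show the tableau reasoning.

No

1. a : E?  L(a) = {B} ∪ {¬E}
   open: L(a) ⊇ {B, ¬A, ¬C, ¬D, ¬E} — a ∉ E possible
2. Hence a : E: not entailed.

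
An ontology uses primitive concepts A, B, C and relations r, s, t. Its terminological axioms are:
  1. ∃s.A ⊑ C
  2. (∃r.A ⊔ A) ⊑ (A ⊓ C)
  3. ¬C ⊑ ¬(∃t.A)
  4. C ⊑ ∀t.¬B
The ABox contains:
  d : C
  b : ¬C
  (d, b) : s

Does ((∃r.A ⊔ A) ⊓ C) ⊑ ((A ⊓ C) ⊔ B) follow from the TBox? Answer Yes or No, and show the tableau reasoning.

1. ((∃r.A ⊔ A) ⊓ C) ⊑ ((A ⊓ C) ⊔ B)  ⇔  (((∃r.A ⊔ A) ⊓ C) ⊓ ((¬A ⊔ ¬C) ⊓ ¬B)) unsat w.r.t. T
   all branches close; clash {C, ¬C} at x₀
2. Hence ((∃r.A ⊔ A) ⊓ C) ⊑ ((A ⊓ C) ⊔ B): entailed.

Yes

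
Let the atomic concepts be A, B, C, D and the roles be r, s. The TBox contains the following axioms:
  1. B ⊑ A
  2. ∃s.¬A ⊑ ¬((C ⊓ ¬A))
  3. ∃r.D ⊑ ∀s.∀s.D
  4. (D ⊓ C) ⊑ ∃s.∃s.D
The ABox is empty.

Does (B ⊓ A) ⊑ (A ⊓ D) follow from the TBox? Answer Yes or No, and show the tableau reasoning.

1. (B ⊓ A) ⊑ (A ⊓ D)  ⇔  ((B ⊓ A) ⊓ (¬A ⊔ ¬D)) unsat w.r.t. T
   open: L(x₀) ⊇ {A, B, ¬D, ∀r.¬D, ∀s.A}
2. Hence (B ⊓ A) ⊑ (A ⊓ D): not entailed.

No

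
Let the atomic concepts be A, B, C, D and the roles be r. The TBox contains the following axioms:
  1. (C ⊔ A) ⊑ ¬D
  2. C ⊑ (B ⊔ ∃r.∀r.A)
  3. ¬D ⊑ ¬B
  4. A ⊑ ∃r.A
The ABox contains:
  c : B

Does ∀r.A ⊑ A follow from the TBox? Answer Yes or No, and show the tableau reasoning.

1. ∀r.A ⊑ A  ⇔  (∀r.A ⊓ ¬A) unsat w.r.t. T
   open: L(x₀) ⊇ {D, ¬A, ¬C, ∀r.A}
2. Hence ∀r.A ⊑ A: not entailed.

No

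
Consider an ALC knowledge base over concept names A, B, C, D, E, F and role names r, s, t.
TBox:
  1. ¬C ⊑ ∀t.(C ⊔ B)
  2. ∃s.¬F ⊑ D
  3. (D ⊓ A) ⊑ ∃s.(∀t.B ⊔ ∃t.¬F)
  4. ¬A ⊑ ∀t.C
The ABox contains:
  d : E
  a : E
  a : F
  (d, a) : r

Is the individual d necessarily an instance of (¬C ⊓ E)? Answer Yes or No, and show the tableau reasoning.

No

1. d : (¬C ⊓ E)?  L(d) = {E} ∪ {(C ⊔ ¬E)}
   open: L(d) ⊇ {A, C, E, ¬D, ∀s.F} — d ∉ (¬C ⊓ E) possible
2. Hence d : (¬C ⊓ E): not entailed.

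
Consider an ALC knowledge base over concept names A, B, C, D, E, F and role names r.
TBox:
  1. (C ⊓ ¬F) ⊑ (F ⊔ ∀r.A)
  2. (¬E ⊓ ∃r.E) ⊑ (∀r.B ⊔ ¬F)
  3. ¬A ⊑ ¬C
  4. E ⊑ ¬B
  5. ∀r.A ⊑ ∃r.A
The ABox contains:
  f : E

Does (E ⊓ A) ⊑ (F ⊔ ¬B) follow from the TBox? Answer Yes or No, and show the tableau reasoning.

Yes

1. (E ⊓ A) ⊑ (F ⊔ ¬B)  ⇔  ((E ⊓ A) ⊓ (¬F ⊓ B)) unsat w.r.t. T
   all branches close; clash {B, ¬B} at x₀
2. Hence (E ⊓ A) ⊑ (F ⊔ ¬B): entailed.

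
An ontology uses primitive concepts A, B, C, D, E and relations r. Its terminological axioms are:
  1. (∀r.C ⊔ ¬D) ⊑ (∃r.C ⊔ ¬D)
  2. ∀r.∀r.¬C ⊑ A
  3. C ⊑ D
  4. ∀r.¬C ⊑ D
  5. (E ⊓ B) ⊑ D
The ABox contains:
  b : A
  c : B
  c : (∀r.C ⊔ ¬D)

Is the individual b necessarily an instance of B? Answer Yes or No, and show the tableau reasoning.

1. b : B?  L(b) = {A} ∪ {¬B}
   open: L(b) ⊇ {A, D, ¬B, ¬C, ∃r.C, …} (+ ∃-successors) — b ∉ B possible
2. Hence b : B: not entailed.

No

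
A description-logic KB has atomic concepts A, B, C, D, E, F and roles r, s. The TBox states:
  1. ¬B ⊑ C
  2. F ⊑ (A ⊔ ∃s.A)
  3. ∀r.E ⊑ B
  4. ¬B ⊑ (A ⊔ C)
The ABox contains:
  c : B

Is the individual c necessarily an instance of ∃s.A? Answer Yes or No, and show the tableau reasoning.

1. c : ∃s.A?  L(c) = {B} ∪ {∀s.¬A}
   open: L(c) ⊇ {B, ¬F, ∀s.¬A} — c ∉ ∃s.A possible
2. Hence c : ∃s.A: not entailed.

No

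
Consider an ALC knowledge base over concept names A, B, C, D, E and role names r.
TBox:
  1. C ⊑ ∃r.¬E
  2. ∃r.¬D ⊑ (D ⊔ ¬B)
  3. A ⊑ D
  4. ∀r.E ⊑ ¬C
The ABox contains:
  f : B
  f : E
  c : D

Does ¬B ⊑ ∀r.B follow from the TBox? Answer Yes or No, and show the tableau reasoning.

1. ¬B ⊑ ∀r.B  ⇔  (¬B ⊓ ∃r.¬B) unsat w.r.t. T
   open: L(x₀) ⊇ {¬A, ¬B, ¬C, ∀r.D, ∃r.¬B} (+ ∃-successors)
2. Hence ¬B ⊑ ∀r.B: not entailed.

No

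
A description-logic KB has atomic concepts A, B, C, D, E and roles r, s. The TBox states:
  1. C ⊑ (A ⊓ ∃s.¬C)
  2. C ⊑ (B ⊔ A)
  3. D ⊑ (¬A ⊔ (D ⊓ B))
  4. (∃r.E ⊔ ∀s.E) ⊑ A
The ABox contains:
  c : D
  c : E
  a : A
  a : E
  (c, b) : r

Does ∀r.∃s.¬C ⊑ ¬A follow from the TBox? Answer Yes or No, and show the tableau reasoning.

No

1. ∀r.∃s.¬C ⊑ ¬A  ⇔  (∀r.∃s.¬C ⊓ A) unsat w.r.t. T
   open: L(x₀) ⊇ {A, ¬C, ¬D, ∀r.∃s.¬C}
2. Hence ∀r.∃s.¬C ⊑ ¬A: not entailed.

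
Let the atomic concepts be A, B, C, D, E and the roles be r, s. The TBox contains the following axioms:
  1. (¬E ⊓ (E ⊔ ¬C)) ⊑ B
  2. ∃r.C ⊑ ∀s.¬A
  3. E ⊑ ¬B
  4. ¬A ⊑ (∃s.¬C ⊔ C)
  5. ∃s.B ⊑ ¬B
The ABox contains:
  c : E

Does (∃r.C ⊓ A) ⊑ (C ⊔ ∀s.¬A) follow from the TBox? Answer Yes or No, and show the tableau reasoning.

Yes

1. (∃r.C ⊓ A) ⊑ (C ⊔ ∀s.¬A)  ⇔  ((∃r.C ⊓ A) ⊓ (¬C ⊓ ∃s.A)) unsat w.r.t. T
   all branches close; clash {B, ¬B} at x₀
2. Hence (∃r.C ⊓ A) ⊑ (C ⊔ ∀s.¬A): entailed.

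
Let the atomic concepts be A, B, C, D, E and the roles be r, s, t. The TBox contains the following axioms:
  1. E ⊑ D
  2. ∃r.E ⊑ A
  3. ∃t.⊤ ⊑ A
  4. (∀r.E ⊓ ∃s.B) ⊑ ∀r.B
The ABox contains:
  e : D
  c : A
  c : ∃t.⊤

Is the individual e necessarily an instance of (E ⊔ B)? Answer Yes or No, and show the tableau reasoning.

No

1. e : (E ⊔ B)?  L(e) = {D} ∪ {(¬E ⊓ ¬B)}
   open: L(e) ⊇ {D, ¬B, ¬E, ∀r.¬E, ∀t.⊥, …} (+ ∃-successors) — e ∉ (E ⊔ B) possible
2. Hence e : (E ⊔ B): not entailed.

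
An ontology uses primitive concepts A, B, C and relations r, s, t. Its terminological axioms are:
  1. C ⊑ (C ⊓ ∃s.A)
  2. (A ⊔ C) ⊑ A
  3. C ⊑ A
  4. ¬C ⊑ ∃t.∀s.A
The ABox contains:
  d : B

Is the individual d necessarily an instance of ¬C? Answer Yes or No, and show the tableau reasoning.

No

1. d : ¬C?  L(d) = {B} ∪ {C}
   apply at d: C⊑(C ⊓ ∃s.A); C⊑A
   open: L(d) ⊇ {A, B, C, ∃s.A} (+ ∃-successors) — d ∉ ¬C possible
2. Hence d : ¬C: not entailed.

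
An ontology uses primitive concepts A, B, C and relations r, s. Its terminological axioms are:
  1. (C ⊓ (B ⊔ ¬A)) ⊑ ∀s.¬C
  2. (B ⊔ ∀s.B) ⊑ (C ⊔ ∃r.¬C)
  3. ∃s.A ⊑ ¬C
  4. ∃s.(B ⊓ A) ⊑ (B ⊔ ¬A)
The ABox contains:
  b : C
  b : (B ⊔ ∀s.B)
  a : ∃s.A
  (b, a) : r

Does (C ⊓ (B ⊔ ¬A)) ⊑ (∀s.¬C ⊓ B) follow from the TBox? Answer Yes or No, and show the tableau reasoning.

1. (C ⊓ (B ⊔ ¬A)) ⊑ (∀s.¬C ⊓ B)  ⇔  ((C ⊓ (B ⊔ ¬A)) ⊓ (∃s.C ⊔ ¬B)) unsat w.r.t. T
   apply at x₀: (C ⊓ (B ⊔ ¬A))⊑∀s.¬C
   open: L(x₀) ⊇ {C, ¬A, ¬B, ∀s.¬A, ∀s.¬C, …} (+ ∃-successors)
2. Hence (C ⊓ (B ⊔ ¬A)) ⊑ (∀s.¬C ⊓ B): not entailed.

No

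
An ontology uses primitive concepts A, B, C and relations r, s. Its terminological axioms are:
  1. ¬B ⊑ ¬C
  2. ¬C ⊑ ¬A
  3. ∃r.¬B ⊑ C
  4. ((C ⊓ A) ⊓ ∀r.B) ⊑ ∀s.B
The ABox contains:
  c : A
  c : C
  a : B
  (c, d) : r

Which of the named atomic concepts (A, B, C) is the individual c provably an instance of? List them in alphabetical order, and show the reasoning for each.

1. c : A?  L(c) = {A, C} ∪ {¬A}
   clash {A, ¬A} at c — c ∈ A
2. c : B?  L(c) = {A, C} ∪ {¬B}
   clash {C, ¬C} at c — c ∈ B
3. c : C?  L(c) = {A, C} ∪ {¬C}
   clash {C, ¬C} at c — c ∈ C
4. Entailed for c: {A, B, C}

{A, B, C}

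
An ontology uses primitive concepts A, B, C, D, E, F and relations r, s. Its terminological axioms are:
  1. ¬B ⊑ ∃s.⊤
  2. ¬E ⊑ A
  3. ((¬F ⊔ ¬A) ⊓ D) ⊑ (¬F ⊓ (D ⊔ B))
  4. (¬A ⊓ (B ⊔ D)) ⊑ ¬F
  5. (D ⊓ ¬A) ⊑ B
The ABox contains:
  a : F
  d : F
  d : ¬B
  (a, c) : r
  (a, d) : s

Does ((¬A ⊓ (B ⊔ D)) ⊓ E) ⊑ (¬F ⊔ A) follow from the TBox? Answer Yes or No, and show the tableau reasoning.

1. ((¬A ⊓ (B ⊔ D)) ⊓ E) ⊑ (¬F ⊔ A)  ⇔  (((¬A ⊓ (B ⊔ D)) ⊓ E) ⊓ (F ⊓ ¬A)) unsat w.r.t. T
   all branches close; clash {F, ¬F} at x₀
2. Hence ((¬A ⊓ (B ⊔ D)) ⊓ E) ⊑ (¬F ⊔ A): entailed.

Yes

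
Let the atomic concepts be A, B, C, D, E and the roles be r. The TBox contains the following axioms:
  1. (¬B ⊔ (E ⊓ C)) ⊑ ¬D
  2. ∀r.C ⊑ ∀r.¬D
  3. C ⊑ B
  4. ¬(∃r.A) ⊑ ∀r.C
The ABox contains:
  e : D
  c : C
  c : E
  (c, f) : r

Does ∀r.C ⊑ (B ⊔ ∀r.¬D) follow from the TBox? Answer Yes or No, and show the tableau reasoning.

1. ∀r.C ⊑ (B ⊔ ∀r.¬D)  ⇔  (∀r.C ⊓ (¬B ⊓ ∃r.D)) unsat w.r.t. T
   all branches close; clash {B, ¬B} at x₀
2. Hence ∀r.C ⊑ (B ⊔ ∀r.¬D): entailed.

Yes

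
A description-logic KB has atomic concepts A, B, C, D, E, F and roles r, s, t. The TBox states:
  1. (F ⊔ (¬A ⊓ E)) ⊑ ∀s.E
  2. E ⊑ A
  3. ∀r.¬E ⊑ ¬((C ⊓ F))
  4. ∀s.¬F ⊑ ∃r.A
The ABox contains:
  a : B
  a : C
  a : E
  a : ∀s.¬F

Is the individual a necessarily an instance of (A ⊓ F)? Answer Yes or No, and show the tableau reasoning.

No

1. a : (A ⊓ F)?  L(a) = {B, C, E, ∀s.¬F} ∪ {(¬A ⊔ ¬F)}
   apply at a: E⊑A; ∀s.¬F⊑∃r.A
   open: L(a) ⊇ {A, B, C, E, ¬F, …} (+ ∃-successors) — a ∉ (A ⊓ F) possible
2. Hence a : (A ⊓ F): not entailed.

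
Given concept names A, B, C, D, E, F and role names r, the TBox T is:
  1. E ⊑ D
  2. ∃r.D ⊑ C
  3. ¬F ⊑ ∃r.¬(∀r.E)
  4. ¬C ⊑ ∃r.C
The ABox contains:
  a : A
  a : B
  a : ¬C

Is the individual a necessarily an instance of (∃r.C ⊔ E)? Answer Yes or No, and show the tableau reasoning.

1. a : (∃r.C ⊔ E)?  L(a) = {A, B, ¬C} ∪ {(∀r.¬C ⊓ ¬E)}
   clash {C, ¬C} at a — a ∈ (∃r.C ⊔ E)
2. Hence a : (∃r.C ⊔ E): entailed.

Yes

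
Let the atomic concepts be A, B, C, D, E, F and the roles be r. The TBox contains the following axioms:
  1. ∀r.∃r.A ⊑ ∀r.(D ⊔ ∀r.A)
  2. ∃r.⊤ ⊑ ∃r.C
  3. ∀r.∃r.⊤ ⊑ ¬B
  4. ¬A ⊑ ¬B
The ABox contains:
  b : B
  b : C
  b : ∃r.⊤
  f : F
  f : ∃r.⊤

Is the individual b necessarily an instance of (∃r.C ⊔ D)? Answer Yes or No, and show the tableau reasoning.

1. b : (∃r.C ⊔ D)?  L(b) = {B, C, ∃r.⊤} ∪ {(∀r.¬C ⊓ ¬D)}
   clash {B, ¬B} at b — b ∈ (∃r.C ⊔ D)
2. Hence b : (∃r.C ⊔ D): entailed.

Yes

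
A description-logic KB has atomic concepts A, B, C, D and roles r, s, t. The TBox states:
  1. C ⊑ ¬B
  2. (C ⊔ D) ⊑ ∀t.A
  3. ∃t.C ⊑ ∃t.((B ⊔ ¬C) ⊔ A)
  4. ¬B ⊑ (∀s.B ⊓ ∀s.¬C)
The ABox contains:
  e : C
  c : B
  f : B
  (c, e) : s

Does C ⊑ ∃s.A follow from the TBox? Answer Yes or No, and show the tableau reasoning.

1. C ⊑ ∃s.A  ⇔  (C ⊓ ∀s.¬A) unsat w.r.t. T
   apply at x₀: C⊑¬B
   open: L(x₀) ⊇ {C, ¬B, ∀s.B, ∀s.¬A, ∀s.¬C, …}
2. Hence C ⊑ ∃s.A: not entailed.

No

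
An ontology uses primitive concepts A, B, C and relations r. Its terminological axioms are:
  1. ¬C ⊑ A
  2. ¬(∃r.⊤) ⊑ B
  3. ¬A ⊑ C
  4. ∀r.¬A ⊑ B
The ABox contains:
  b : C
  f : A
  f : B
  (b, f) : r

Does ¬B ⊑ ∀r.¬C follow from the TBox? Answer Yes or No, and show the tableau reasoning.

1. ¬B ⊑ ∀r.¬C  ⇔  (¬B ⊓ ∃r.C) unsat w.r.t. T
   open: L(x₀) ⊇ {A, ¬B, ∃r.A, ∃r.C, ∃r.⊤} (+ ∃-successors)
2. Hence ¬B ⊑ ∀r.¬C: not entailed.

No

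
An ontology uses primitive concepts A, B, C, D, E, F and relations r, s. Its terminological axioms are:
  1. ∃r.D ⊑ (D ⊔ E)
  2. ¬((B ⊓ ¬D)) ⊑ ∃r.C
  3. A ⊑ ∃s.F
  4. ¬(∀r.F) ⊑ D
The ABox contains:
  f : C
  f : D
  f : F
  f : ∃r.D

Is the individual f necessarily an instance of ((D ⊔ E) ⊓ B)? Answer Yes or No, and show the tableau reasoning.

1. f : ((D ⊔ E) ⊓ B)?  L(f) = {C, D, F, ∃r.D} ∪ {((¬D ⊓ ¬E) ⊔ ¬B)}
   apply at f: ∃r.D⊑(D ⊔ E)
   open: L(f) ⊇ {C, D, F, ¬A, ¬B, …} (+ ∃-successors) — f ∉ ((D ⊔ E) ⊓ B) possible
2. Hence f : ((D ⊔ E) ⊓ B): not entailed.

No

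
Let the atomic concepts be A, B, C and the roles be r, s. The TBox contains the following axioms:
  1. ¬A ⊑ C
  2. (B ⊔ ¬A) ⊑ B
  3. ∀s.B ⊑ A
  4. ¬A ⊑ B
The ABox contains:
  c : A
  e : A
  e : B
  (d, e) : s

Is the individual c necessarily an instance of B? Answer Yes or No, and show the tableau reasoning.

No

1. c : B?  L(c) = {A} ∪ {¬B}
   open: L(c) ⊇ {A, ¬B} — c ∉ B possible
2. Hence c : B: not entailed.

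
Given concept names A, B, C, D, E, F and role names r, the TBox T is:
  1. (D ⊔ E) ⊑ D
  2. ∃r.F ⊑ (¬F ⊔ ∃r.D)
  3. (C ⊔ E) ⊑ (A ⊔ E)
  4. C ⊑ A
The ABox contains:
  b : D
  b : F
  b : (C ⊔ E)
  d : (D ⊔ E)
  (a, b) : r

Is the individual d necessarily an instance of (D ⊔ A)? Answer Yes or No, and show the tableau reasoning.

1. d : (D ⊔ A)?  L(d) = {(D ⊔ E)} ∪ {(¬D ⊓ ¬A)}
   clash {A, ¬A} at d — d ∈ (D ⊔ A)
2. Hence d : (D ⊔ A): entailed.

Yes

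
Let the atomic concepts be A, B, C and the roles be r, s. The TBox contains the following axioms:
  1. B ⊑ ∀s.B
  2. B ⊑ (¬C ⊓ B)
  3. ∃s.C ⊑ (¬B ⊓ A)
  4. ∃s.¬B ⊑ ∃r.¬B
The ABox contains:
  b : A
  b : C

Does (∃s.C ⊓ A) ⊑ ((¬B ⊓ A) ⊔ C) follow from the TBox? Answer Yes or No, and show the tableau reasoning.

Yes

1. (∃s.C ⊓ A) ⊑ ((¬B ⊓ A) ⊔ C)  ⇔  ((∃s.C ⊓ A) ⊓ ((B ⊔ ¬A) ⊓ ¬C)) unsat w.r.t. T
   all branches close; clash {A, ¬A} at x₀
2. Hence (∃s.C ⊓ A) ⊑ ((¬B ⊓ A) ⊔ C): entailed.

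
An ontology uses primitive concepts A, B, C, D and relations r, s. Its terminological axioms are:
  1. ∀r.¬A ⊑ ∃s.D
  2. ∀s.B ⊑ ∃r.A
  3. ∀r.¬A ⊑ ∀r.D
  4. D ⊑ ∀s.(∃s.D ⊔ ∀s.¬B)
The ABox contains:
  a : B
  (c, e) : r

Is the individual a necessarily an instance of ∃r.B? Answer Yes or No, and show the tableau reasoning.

1. a : ∃r.B?  L(a) = {B} ∪ {∀r.¬B}
   open: L(a) ⊇ {B, ¬D, ∀r.¬B, ∃r.A} (+ ∃-successors) — a ∉ ∃r.B possible
2. Hence a : ∃r.B: not entailed.

No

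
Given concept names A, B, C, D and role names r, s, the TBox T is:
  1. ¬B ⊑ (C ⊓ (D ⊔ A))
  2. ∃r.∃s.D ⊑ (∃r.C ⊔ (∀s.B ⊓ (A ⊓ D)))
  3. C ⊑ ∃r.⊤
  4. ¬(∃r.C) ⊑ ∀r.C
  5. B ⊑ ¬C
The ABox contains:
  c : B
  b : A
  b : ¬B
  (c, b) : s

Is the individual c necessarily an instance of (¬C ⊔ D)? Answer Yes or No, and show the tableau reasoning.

Yes

1. c : (¬C ⊔ D)?  L(c) = {B} ∪ {(C ⊓ ¬D)}
   clash {C, ¬C} at c — c ∈ (¬C ⊔ D)
2. Hence c : (¬C ⊔ D): entailed.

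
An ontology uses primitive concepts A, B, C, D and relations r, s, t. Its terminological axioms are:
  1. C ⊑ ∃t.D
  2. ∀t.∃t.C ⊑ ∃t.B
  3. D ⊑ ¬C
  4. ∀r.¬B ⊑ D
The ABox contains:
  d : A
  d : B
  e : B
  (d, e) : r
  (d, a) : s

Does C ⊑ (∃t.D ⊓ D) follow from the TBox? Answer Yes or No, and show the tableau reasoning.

No

1. C ⊑ (∃t.D ⊓ D)  ⇔  (C ⊓ (∀t.¬D ⊔ ¬D)) unsat w.r.t. T
   apply at x₀: C⊑∃t.D
   open: L(x₀) ⊇ {C, ¬D, ∃r.B, ∃t.D, ∃t.∀t.¬C} (+ ∃-successors)
2. Hence C ⊑ (∃t.D ⊓ D): not entailed.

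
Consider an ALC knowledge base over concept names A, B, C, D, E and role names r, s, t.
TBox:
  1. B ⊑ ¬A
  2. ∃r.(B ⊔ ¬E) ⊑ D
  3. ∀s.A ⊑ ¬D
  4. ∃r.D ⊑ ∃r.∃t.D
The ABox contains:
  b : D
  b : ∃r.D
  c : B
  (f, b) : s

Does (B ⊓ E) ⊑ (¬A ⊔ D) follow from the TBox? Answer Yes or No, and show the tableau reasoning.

1. (B ⊓ E) ⊑ (¬A ⊔ D)  ⇔  ((B ⊓ E) ⊓ (A ⊓ ¬D)) unsat w.r.t. T
   all branches close; clash {A, ¬A} at x₀
2. Hence (B ⊓ E) ⊑ (¬A ⊔ D): entailed.

Yes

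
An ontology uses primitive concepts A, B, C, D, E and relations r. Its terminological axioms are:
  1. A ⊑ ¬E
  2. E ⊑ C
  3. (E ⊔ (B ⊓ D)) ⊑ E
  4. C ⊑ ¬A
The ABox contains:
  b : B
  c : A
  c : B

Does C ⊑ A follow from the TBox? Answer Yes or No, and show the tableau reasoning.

No

1. C ⊑ A  ⇔  (C ⊓ ¬A) unsat w.r.t. T
   open: L(x₀) ⊇ {C, ¬A, ¬B, ¬E}
2. Hence C ⊑ A: not entailed.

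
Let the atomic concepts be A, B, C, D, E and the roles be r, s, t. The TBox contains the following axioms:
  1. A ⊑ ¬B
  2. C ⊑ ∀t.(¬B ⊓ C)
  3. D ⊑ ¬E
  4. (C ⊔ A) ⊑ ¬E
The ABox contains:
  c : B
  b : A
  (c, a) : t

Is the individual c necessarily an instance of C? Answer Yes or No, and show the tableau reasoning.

1. c : C?  L(c) = {B} ∪ {¬C}
   open: L(c) ⊇ {B, ¬A, ¬C, ¬D} — c ∉ C possible
2. Hence c : C: not entailed.

No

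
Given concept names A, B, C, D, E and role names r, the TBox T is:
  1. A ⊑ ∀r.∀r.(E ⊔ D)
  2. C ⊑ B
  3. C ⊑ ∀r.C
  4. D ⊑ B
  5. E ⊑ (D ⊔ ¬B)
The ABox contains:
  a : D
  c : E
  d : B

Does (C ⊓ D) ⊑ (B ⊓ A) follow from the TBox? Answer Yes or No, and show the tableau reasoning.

No

1. (C ⊓ D) ⊑ (B ⊓ A)  ⇔  ((C ⊓ D) ⊓ (¬B ⊔ ¬A)) unsat w.r.t. T
   apply at x₀: C⊑B; C⊑∀r.C; D⊑B
   open: L(x₀) ⊇ {B, C, D, ¬A, ¬E, …}
2. Hence (C ⊓ D) ⊑ (B ⊓ A): not entailed.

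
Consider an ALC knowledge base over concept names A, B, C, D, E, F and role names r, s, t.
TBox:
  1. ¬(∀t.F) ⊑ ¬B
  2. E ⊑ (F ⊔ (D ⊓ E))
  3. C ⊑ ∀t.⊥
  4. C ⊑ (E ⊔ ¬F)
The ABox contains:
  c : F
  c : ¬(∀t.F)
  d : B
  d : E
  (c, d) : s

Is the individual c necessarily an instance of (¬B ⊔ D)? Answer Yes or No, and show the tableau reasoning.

Yes

1. c : (¬B ⊔ D)?  L(c) = {F, ¬(∀t.F)} ∪ {(B ⊓ ¬D)}
   clash {B, ¬B} at c — c ∈ (¬B ⊔ D)
2. Hence c : (¬B ⊔ D): entailed.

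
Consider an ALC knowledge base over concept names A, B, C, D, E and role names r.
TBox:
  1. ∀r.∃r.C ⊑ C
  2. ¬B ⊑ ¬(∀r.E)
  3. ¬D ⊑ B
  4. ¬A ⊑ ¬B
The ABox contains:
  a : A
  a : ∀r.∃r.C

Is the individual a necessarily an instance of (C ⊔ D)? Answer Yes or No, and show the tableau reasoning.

Yes

1. a : (C ⊔ D)?  L(a) = {A, ∀r.∃r.C} ∪ {(¬C ⊓ ¬D)}
   clash {C, ¬C} at a — a ∈ (C ⊔ D)
2. Hence a : (C ⊔ D): entailed.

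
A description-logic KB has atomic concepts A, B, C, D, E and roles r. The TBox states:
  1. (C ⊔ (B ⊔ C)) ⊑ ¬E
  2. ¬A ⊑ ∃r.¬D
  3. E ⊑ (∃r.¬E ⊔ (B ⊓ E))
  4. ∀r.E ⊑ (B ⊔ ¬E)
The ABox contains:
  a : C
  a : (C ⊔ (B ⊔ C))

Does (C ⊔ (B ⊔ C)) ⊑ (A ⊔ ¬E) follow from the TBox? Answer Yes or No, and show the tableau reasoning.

1. (C ⊔ (B ⊔ C)) ⊑ (A ⊔ ¬E)  ⇔  ((C ⊔ (B ⊔ C)) ⊓ (¬A ⊓ E)) unsat w.r.t. T
   all branches close; clash {E, ¬E} at x₀
2. Hence (C ⊔ (B ⊔ C)) ⊑ (A ⊔ ¬E): entailed.

Yes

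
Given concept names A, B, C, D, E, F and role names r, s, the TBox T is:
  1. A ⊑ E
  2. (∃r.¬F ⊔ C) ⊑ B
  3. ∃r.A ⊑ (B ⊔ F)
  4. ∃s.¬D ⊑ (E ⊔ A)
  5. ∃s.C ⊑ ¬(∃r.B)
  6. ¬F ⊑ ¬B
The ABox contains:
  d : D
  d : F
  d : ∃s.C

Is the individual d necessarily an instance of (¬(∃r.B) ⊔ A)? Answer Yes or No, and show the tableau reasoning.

Yes

1. d : (¬(∃r.B) ⊔ A)?  L(d) = {D, F, ∃s.C} ∪ {(∃r.B ⊓ ¬A)}
   clash {A, ¬A} at d — d ∈ (¬(∃r.B) ⊔ A)
2. Hence d : (¬(∃r.B) ⊔ A): entailed.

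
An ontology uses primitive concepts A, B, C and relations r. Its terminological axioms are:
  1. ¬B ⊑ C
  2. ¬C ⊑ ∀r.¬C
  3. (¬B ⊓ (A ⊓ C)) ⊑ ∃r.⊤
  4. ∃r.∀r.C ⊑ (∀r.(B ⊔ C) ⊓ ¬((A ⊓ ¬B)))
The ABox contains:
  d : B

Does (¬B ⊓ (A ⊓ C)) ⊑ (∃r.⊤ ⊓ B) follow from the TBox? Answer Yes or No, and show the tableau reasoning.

No

1. (¬B ⊓ (A ⊓ C)) ⊑ (∃r.⊤ ⊓ B)  ⇔  ((¬B ⊓ (A ⊓ C)) ⊓ (∀r.⊥ ⊔ ¬B)) unsat w.r.t. T
   apply at x₀: (¬B ⊓ (A ⊓ C))⊑∃r.⊤
   open: L(x₀) ⊇ {A, C, ¬B, ∀r.∃r.¬C, ∃r.⊤} (+ ∃-successors)
2. Hence (¬B ⊓ (A ⊓ C)) ⊑ (∃r.⊤ ⊓ B): not entailed.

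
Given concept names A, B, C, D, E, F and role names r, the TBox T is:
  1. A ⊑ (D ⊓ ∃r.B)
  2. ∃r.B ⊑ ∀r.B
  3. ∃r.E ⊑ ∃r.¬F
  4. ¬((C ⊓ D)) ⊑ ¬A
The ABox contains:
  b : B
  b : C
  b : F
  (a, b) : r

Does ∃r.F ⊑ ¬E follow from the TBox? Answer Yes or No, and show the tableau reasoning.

No

1. ∃r.F ⊑ ¬E  ⇔  (∃r.F ⊓ E) unsat w.r.t. T
   open: L(x₀) ⊇ {C, D, E, ¬A, ∀r.¬B, …} (+ ∃-successors)
2. Hence ∃r.F ⊑ ¬E: not entailed.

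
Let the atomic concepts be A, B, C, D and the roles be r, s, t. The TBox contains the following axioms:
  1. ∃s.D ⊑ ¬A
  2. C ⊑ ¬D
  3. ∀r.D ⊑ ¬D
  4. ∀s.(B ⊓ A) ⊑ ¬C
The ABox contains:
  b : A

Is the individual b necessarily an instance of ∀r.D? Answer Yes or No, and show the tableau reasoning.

No

1. b : ∀r.D?  L(b) = {A} ∪ {∃r.¬D}
   open: L(b) ⊇ {A, ¬C, ∀s.¬D, ∃r.¬D} (+ ∃-successors) — b ∉ ∀r.D possible
2. Hence b : ∀r.D: not entailed.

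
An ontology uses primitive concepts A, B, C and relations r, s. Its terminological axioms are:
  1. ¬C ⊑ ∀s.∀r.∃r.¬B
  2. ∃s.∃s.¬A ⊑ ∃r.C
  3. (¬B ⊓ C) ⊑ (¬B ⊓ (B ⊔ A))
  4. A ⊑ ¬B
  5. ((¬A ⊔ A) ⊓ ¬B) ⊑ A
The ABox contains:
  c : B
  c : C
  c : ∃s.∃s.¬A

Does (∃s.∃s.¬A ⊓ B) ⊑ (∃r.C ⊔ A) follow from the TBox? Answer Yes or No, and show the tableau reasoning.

Yes

1. (∃s.∃s.¬A ⊓ B) ⊑ (∃r.C ⊔ A)  ⇔  ((∃s.∃s.¬A ⊓ B) ⊓ (∀r.¬C ⊓ ¬A)) unsat w.r.t. T
   all branches close; clash {B, ¬B} at x₀
2. Hence (∃s.∃s.¬A ⊓ B) ⊑ (∃r.C ⊔ A): entailed.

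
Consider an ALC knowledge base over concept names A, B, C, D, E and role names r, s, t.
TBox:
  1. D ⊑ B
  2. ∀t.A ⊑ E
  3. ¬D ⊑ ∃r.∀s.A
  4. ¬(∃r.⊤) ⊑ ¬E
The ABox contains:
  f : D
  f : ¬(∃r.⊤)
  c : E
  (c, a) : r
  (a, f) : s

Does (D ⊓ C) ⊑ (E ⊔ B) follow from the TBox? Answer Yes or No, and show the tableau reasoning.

1. (D ⊓ C) ⊑ (E ⊔ B)  ⇔  ((D ⊓ C) ⊓ (¬E ⊓ ¬B)) unsat w.r.t. T
   all branches close; clash {B, ¬B} at x₀
2. Hence (D ⊓ C) ⊑ (E ⊔ B): entailed.

Yes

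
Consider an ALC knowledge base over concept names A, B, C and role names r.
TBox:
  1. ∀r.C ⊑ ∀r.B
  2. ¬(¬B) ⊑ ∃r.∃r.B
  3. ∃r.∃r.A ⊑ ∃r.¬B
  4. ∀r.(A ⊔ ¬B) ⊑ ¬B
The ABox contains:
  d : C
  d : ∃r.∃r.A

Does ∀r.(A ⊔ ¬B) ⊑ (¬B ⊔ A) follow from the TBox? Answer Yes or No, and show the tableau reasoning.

1. ∀r.(A ⊔ ¬B) ⊑ (¬B ⊔ A)  ⇔  (∀r.(A ⊔ ¬B) ⊓ (B ⊓ ¬A)) unsat w.r.t. T
   all branches close; clash {B, ¬B} at x₀
2. Hence ∀r.(A ⊔ ¬B) ⊑ (¬B ⊔ A): entailed.

Yes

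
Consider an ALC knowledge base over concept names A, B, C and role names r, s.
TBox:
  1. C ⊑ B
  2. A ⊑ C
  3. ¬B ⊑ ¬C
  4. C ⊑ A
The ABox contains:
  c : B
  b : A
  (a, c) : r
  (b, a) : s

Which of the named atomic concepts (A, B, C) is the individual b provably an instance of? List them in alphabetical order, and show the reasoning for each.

{A, B, C}

1. b : A?  L(b) = {A} ∪ {¬A}
   clash {A, ¬A} at b — b ∈ A
2. b : B?  L(b) = {A} ∪ {¬B}
   clash {C, ¬C} at b — b ∈ B
3. b : C?  L(b) = {A} ∪ {¬C}
   clash {C, ¬C} at b — b ∈ C
4. Entailed for b: {A, B, C}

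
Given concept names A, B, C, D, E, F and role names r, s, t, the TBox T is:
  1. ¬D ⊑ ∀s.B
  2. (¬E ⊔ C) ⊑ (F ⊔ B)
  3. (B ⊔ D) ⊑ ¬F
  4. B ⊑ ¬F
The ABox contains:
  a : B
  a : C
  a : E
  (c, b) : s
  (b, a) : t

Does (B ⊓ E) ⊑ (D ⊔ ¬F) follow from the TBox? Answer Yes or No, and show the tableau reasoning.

1. (B ⊓ E) ⊑ (D ⊔ ¬F)  ⇔  ((B ⊓ E) ⊓ (¬D ⊓ F)) unsat w.r.t. T
   all branches close; clash {F, ¬F} at x₀
2. Hence (B ⊓ E) ⊑ (D ⊔ ¬F): entailed.

Yes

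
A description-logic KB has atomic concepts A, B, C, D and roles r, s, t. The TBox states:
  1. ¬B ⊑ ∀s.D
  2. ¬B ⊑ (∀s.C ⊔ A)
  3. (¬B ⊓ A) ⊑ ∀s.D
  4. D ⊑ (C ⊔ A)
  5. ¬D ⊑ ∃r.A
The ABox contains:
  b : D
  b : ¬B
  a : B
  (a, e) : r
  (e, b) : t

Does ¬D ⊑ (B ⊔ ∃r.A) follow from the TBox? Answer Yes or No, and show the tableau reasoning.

1. ¬D ⊑ (B ⊔ ∃r.A)  ⇔  (¬D ⊓ (¬B ⊓ ∀r.¬A)) unsat w.r.t. T
   all branches close; clash {A, ¬A} at an ∃-successor
2. Hence ¬D ⊑ (B ⊔ ∃r.A): entailed.

Yes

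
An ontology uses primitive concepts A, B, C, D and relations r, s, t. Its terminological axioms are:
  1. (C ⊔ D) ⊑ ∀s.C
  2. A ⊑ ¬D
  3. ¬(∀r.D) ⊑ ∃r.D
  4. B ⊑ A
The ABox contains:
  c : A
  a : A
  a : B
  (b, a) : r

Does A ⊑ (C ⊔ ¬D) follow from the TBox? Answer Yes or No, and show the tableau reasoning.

1. A ⊑ (C ⊔ ¬D)  ⇔  (A ⊓ (¬C ⊓ D)) unsat w.r.t. T
   all branches close; clash {D, ¬D} at x₀
2. Hence A ⊑ (C ⊔ ¬D): entailed.

Yes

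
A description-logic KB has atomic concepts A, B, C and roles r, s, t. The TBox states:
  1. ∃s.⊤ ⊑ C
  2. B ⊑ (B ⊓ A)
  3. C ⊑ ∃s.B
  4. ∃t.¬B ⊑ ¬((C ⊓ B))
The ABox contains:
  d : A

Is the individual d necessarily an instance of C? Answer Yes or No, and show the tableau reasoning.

1. d : C?  L(d) = {A} ∪ {¬C}
   open: L(d) ⊇ {A, ¬B, ¬C, ∀s.⊥, ∀t.B} — d ∉ C possible
2. Hence d : C: not entailed.

No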